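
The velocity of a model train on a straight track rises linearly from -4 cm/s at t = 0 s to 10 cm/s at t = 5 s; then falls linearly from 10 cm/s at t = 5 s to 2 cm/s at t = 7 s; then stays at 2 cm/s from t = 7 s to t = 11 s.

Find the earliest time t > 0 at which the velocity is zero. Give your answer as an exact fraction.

t = 10/7 s

v changes sign on 0–5 s (from -4 to 10); the graph is linear there, so v = 0 at t = 0 + (4)·(5 − 0)/(10 − -4) = 10/7 s.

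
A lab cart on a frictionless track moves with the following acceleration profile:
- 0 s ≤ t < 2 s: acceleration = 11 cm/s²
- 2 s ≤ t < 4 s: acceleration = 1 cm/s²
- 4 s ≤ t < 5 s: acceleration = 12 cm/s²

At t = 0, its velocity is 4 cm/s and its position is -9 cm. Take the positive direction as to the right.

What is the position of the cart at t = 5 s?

On each constant-a segment, Δv = aΔt and Δx = v₀Δt + ½aΔt²; chain segment to segment.
0–2 s: v starts 4 cm/s; Δx = 4·2 + ½·11·2² = 30 cm; v ends 26 cm/s.
2–4 s: v starts 26 cm/s; Δx = 26·2 + ½·1·2² = 54 cm; v ends 28 cm/s.
4–5 s: v starts 28 cm/s; Δx = 28·1 + ½·12·1² = 34 cm; v ends 40 cm/s.
x(5) = -9 + Σ Δx = 109 cm.

109 cm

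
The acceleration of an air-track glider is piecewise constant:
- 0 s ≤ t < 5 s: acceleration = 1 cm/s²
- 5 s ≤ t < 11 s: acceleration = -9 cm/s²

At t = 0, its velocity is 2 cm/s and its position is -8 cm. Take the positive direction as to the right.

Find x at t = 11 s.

On each constant-a segment, Δv = aΔt and Δx = v₀Δt + ½aΔt²; chain segment to segment.
0–5 s: v starts 2 cm/s; Δx = 2·5 + ½·1·5² = 22.5 cm; v ends 7 cm/s.
5–11 s: v starts 7 cm/s; Δx = 7·6 + ½·-9·6² = -120 cm; v ends -47 cm/s.
x(11) = -8 + Σ Δx = -105.5 cm.

-105.5 cm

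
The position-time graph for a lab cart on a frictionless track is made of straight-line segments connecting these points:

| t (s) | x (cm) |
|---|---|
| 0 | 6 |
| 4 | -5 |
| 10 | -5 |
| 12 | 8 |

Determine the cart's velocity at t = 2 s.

-2.75 cm/s

Velocity is the slope of the x-t graph on 0–4 s: (-5 − 6)/(4 − 0) = -2.75 cm/s.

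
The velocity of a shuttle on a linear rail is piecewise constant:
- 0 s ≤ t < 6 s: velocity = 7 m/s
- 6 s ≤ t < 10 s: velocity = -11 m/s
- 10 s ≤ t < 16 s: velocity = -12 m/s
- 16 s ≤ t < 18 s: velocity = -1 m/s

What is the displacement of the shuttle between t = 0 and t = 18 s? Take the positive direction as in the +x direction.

Net displacement equals the area under the velocity-time graph (areas below the axis count negative).
0–6 s: 7 × 6 = 42 m
6–10 s: -11 × 4 = -44 m
10–16 s: -12 × 6 = -72 m
16–18 s: -1 × 2 = -2 m
Net displacement = -76 m

-76 m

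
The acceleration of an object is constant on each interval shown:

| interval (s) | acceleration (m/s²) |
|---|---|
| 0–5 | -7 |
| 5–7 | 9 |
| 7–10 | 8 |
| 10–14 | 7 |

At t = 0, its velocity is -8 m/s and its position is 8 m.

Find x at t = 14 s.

On each constant-a segment, Δv = aΔt and Δx = v₀Δt + ½aΔt²; chain segment to segment.
0–5 s: v starts -8 m/s; Δx = -8·5 + ½·-7·5² = -127.5 m; v ends -43 m/s.
5–7 s: v starts -43 m/s; Δx = -43·2 + ½·9·2² = -68 m; v ends -25 m/s.
7–10 s: v starts -25 m/s; Δx = -25·3 + ½·8·3² = -39 m; v ends -1 m/s.
10–14 s: v starts -1 m/s; Δx = -1·4 + ½·7·4² = 52 m; v ends 27 m/s.
x(14) = 8 + Σ Δx = -174.5 m.

-174.5 m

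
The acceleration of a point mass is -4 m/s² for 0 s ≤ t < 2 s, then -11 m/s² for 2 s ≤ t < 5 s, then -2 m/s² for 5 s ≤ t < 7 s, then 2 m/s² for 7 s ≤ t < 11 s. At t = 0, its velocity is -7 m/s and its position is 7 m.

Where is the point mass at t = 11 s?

-401.5 m

On each constant-a segment, Δv = aΔt and Δx = v₀Δt + ½aΔt²; chain segment to segment.
0–2 s: v starts -7 m/s; Δx = -7·2 + ½·-4·2² = -22 m; v ends -15 m/s.
2–5 s: v starts -15 m/s; Δx = -15·3 + ½·-11·3² = -94.5 m; v ends -48 m/s.
5–7 s: v starts -48 m/s; Δx = -48·2 + ½·-2·2² = -100 m; v ends -52 m/s.
7–11 s: v starts -52 m/s; Δx = -52·4 + ½·2·4² = -192 m; v ends -44 m/s.
x(11) = 7 + Σ Δx = -401.5 m.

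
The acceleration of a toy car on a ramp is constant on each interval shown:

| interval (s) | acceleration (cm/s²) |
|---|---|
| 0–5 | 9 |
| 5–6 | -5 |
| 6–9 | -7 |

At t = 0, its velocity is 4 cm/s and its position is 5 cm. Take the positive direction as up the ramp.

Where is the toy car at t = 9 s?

On each constant-a segment, Δv = aΔt and Δx = v₀Δt + ½aΔt²; chain segment to segment.
0–5 s: v starts 4 cm/s; Δx = 4·5 + ½·9·5² = 132.5 cm; v ends 49 cm/s.
5–6 s: v starts 49 cm/s; Δx = 49·1 + ½·-5·1² = 46.5 cm; v ends 44 cm/s.
6–9 s: v starts 44 cm/s; Δx = 44·3 + ½·-7·3² = 100.5 cm; v ends 23 cm/s.
x(9) = 5 + Σ Δx = 284.5 cm.

284.5 cm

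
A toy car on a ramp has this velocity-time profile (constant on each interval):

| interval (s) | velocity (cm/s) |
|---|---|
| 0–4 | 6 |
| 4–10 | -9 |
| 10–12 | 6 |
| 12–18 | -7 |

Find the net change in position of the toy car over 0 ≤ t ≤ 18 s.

-60 cm

Displacement is the signed area under the v-t curve.
0–4 s: 6 × 4 = 24 cm
4–10 s: -9 × 6 = -54 cm
10–12 s: 6 × 2 = 12 cm
12–18 s: -7 × 6 = -42 cm
Net displacement = -60 cm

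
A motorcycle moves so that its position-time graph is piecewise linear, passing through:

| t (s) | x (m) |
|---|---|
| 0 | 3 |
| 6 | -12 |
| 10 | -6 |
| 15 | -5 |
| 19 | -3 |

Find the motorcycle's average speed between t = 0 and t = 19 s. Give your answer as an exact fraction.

24/19 m/s

Average speed = (total path length)/(elapsed time); on a piecewise-linear x-t graph the path length is Σ|Δx|.
0–6 s: |Δx| = |-12 − 3| = 15 m
6–10 s: |Δx| = |-6 − -12| = 6 m
10–15 s: |Δx| = |-5 − -6| = 1 m
15–19 s: |Δx| = |-3 − -5| = 2 m
Total path = 24 m; average speed = 24/19 = 24/19 m/s.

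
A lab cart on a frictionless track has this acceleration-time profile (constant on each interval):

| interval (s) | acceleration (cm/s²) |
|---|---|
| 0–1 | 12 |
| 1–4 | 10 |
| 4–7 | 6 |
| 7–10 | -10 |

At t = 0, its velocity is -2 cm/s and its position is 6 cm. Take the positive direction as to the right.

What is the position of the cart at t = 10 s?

On each constant-a segment, Δv = aΔt and Δx = v₀Δt + ½aΔt²; chain segment to segment.
0–1 s: v starts -2 cm/s; Δx = -2·1 + ½·12·1² = 4 cm; v ends 10 cm/s.
1–4 s: v starts 10 cm/s; Δx = 10·3 + ½·10·3² = 75 cm; v ends 40 cm/s.
4–7 s: v starts 40 cm/s; Δx = 40·3 + ½·6·3² = 147 cm; v ends 58 cm/s.
7–10 s: v starts 58 cm/s; Δx = 58·3 + ½·-10·3² = 129 cm; v ends 28 cm/s.
x(10) = 6 + Σ Δx = 361 cm.

361 cm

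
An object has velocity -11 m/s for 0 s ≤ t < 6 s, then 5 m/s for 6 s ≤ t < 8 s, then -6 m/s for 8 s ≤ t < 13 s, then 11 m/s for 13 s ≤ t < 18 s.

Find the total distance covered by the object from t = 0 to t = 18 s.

161 m

Total distance travelled is ∫|v| dt — sum the magnitudes of each area piece.
0–6 s: |-11| × 6 = 66 m
6–8 s: |5| × 2 = 10 m
8–13 s: |-6| × 5 = 30 m
13–18 s: |11| × 5 = 55 m
Total distance = 161 m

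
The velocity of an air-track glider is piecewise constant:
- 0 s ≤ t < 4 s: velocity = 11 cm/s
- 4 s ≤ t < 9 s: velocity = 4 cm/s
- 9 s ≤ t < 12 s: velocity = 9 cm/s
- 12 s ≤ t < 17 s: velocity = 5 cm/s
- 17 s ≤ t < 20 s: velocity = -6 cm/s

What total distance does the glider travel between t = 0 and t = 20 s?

134 cm

Distance (not displacement) is the total path length: add the absolute areas under v-t.
0–4 s: |11| × 4 = 44 cm
4–9 s: |4| × 5 = 20 cm
9–12 s: |9| × 3 = 27 cm
12–17 s: |5| × 5 = 25 cm
17–20 s: |-6| × 3 = 18 cm
Total distance = 134 cm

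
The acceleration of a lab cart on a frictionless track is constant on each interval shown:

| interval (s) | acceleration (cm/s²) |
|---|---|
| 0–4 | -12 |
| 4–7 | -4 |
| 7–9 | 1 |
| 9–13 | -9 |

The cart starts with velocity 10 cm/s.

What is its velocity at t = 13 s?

Δv equals the area under the a-t graph; then v = v₀ + Δv.
0–4 s: -12 × 4 = -48 cm/s
4–7 s: -4 × 3 = -12 cm/s
7–9 s: 1 × 2 = 2 cm/s
9–13 s: -9 × 4 = -36 cm/s
Δv = -94 cm/s, so v(13) = 10 + (-94) = -84 cm/s.

-84 cm/s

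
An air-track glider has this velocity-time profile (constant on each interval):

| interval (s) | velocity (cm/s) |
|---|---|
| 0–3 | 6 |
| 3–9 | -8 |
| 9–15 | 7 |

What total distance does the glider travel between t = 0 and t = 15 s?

Total distance travelled is ∫|v| dt — sum the magnitudes of each area piece.
0–3 s: |6| × 3 = 18 cm
3–9 s: |-8| × 6 = 48 cm
9–15 s: |7| × 6 = 42 cm
Total distance = 108 cm

108 cm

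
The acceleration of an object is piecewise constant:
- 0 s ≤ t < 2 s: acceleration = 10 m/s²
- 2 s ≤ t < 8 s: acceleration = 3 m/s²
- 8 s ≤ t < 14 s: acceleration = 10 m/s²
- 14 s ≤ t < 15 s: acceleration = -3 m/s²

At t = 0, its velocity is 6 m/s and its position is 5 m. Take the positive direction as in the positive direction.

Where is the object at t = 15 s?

793.5 m

On each constant-a segment, Δv = aΔt and Δx = v₀Δt + ½aΔt²; chain segment to segment.
0–2 s: v starts 6 m/s; Δx = 6·2 + ½·10·2² = 32 m; v ends 26 m/s.
2–8 s: v starts 26 m/s; Δx = 26·6 + ½·3·6² = 210 m; v ends 44 m/s.
8–14 s: v starts 44 m/s; Δx = 44·6 + ½·10·6² = 444 m; v ends 104 m/s.
14–15 s: v starts 104 m/s; Δx = 104·1 + ½·-3·1² = 102.5 m; v ends 101 m/s.
x(15) = 5 + Σ Δx = 793.5 m.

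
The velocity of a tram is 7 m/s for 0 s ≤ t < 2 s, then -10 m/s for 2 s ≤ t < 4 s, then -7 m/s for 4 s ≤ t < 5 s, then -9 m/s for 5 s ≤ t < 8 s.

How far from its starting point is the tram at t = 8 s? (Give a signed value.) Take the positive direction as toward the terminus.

-40 m

Net displacement equals the area under the velocity-time graph (areas below the axis count negative).
0–2 s: 7 × 2 = 14 m
2–4 s: -10 × 2 = -20 m
4–5 s: -7 × 1 = -7 m
5–8 s: -9 × 3 = -27 m
Net displacement = -40 m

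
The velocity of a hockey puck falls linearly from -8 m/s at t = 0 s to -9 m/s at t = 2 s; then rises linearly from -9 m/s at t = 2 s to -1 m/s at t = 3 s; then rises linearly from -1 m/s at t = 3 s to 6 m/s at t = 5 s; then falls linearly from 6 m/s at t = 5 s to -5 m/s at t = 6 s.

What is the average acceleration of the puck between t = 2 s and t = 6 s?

1 m/s²

Average acceleration = Δv/Δt = (-5 − -9)/(6 − 2) = 1 m/s².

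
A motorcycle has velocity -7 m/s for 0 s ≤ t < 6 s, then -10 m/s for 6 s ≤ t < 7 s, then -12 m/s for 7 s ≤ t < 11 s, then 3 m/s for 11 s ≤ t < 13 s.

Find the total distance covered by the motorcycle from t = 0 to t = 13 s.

106 m

Distance (not displacement) is the total path length: add the absolute areas under v-t.
0–6 s: |-7| × 6 = 42 m
6–7 s: |-10| × 1 = 10 m
7–11 s: |-12| × 4 = 48 m
11–13 s: |3| × 2 = 6 m
Total distance = 106 m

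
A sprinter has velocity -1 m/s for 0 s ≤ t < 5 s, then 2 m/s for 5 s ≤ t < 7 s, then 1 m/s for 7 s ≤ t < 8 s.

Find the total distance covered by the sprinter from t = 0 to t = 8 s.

10 m

Total distance travelled is ∫|v| dt — sum the magnitudes of each area piece.
0–5 s: |-1| × 5 = 5 m
5–7 s: |2| × 2 = 4 m
7–8 s: |1| × 1 = 1 m
Total distance = 10 m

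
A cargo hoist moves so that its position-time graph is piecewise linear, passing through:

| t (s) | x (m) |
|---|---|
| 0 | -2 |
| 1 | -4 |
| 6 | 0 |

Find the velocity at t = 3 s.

0.8 m/s

Velocity is the slope of the x-t graph on 1–6 s: (0 − -4)/(6 − 1) = 0.8 m/s.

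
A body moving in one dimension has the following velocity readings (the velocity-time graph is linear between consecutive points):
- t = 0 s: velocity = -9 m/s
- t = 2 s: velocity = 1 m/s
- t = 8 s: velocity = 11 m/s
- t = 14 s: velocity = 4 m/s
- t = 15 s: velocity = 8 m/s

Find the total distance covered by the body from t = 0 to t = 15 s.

95.2 m

Distance (not displacement) is the total path length: add the absolute areas under v-t.
0–2 s: v = 0 at t = 1.8 s; triangle areas 8.1 + 0.1 = 8.2 m
2–8 s: |½(1 + 11)(6)| = 36 m
8–14 s: |½(11 + 4)(6)| = 45 m
14–15 s: |½(4 + 8)(1)| = 6 m
Total distance = 95.2 m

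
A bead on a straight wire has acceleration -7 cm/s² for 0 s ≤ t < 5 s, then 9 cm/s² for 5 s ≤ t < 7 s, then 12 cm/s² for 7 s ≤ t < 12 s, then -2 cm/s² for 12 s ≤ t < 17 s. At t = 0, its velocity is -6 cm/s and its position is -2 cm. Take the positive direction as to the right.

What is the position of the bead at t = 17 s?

On each constant-a segment, Δv = aΔt and Δx = v₀Δt + ½aΔt²; chain segment to segment.
0–5 s: v starts -6 cm/s; Δx = -6·5 + ½·-7·5² = -117.5 cm; v ends -41 cm/s.
5–7 s: v starts -41 cm/s; Δx = -41·2 + ½·9·2² = -64 cm; v ends -23 cm/s.
7–12 s: v starts -23 cm/s; Δx = -23·5 + ½·12·5² = 35 cm; v ends 37 cm/s.
12–17 s: v starts 37 cm/s; Δx = 37·5 + ½·-2·5² = 160 cm; v ends 27 cm/s.
x(17) = -2 + Σ Δx = 11.5 cm.

11.5 cm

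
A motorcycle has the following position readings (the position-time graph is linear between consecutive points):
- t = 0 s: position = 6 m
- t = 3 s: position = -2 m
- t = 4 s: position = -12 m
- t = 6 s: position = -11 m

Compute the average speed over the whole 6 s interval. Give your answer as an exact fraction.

19/6 m/s

Average speed = (total path length)/(elapsed time); on a piecewise-linear x-t graph the path length is Σ|Δx|.
0–3 s: |Δx| = |-2 − 6| = 8 m
3–4 s: |Δx| = |-12 − -2| = 10 m
4–6 s: |Δx| = |-11 − -12| = 1 m
Total path = 19 m; average speed = 19/6 = 19/6 m/s.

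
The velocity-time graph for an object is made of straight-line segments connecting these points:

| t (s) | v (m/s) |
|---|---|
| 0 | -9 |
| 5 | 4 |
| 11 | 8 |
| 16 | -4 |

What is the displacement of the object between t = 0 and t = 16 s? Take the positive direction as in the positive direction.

Displacement is the signed area under the v-t curve.
0–5 s: ½(-9 + 4)(5) = -12.5 m
5–11 s: ½(4 + 8)(6) = 36 m
11–16 s: ½(8 + -4)(5) = 10 m
Net displacement = 33.5 m

33.5 m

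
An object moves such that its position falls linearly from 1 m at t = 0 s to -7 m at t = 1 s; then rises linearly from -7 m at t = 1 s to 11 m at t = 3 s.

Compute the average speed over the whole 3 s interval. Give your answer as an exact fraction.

Average speed = (total path length)/(elapsed time); on a piecewise-linear x-t graph the path length is Σ|Δx|.
0–1 s: |Δx| = |-7 − 1| = 8 m
1–3 s: |Δx| = |11 − -7| = 18 m
Total path = 26 m; average speed = 26/3 = 26/3 m/s.

26/3 m/s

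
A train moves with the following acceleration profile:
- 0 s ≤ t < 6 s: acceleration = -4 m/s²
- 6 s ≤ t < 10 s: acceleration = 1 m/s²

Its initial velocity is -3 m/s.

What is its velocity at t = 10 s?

Δv equals the area under the a-t graph; then v = v₀ + Δv.
0–6 s: -4 × 6 = -24 m/s
6–10 s: 1 × 4 = 4 m/s
Δv = -20 m/s, so v(10) = -3 + (-20) = -23 m/s.

-23 m/s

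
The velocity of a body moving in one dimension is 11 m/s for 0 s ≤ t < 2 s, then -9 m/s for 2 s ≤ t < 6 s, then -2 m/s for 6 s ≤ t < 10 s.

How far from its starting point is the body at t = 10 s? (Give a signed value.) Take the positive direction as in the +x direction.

Displacement is the signed area under the v-t curve.
0–2 s: 11 × 2 = 22 m
2–6 s: -9 × 4 = -36 m
6–10 s: -2 × 4 = -8 m
Net displacement = -22 m

-22 m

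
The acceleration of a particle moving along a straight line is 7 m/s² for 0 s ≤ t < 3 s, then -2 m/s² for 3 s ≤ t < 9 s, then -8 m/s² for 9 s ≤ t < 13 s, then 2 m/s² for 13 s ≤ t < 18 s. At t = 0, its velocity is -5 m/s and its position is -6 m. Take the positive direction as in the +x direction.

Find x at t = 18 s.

-92.5 m

On each constant-a segment, Δv = aΔt and Δx = v₀Δt + ½aΔt²; chain segment to segment.
0–3 s: v starts -5 m/s; Δx = -5·3 + ½·7·3² = 16.5 m; v ends 16 m/s.
3–9 s: v starts 16 m/s; Δx = 16·6 + ½·-2·6² = 60 m; v ends 4 m/s.
9–13 s: v starts 4 m/s; Δx = 4·4 + ½·-8·4² = -48 m; v ends -28 m/s.
13–18 s: v starts -28 m/s; Δx = -28·5 + ½·2·5² = -115 m; v ends -18 m/s.
x(18) = -6 + Σ Δx = -92.5 m.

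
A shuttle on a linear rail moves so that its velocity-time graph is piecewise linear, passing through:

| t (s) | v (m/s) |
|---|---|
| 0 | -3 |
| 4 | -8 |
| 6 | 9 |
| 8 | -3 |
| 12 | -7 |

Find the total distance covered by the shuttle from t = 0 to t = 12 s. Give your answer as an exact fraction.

1973/34 m

Distance (not displacement) is the total path length: add the absolute areas under v-t.
0–4 s: |½(-3 + -8)(4)| = 22 m
4–6 s: v = 0 at t = 84/17 s; triangle areas 64/17 + 81/17 = 145/17 m
6–8 s: v = 0 at t = 7.5 s; triangle areas 6.75 + 0.75 = 7.5 m
8–12 s: |½(-3 + -7)(4)| = 20 m
Total distance = 1973/34 m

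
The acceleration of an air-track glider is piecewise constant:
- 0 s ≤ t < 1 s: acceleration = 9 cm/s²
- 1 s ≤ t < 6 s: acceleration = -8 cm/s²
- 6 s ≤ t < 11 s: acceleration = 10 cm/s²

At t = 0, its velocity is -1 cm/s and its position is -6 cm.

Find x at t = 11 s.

-97.5 cm

On each constant-a segment, Δv = aΔt and Δx = v₀Δt + ½aΔt²; chain segment to segment.
0–1 s: v starts -1 cm/s; Δx = -1·1 + ½·9·1² = 3.5 cm; v ends 8 cm/s.
1–6 s: v starts 8 cm/s; Δx = 8·5 + ½·-8·5² = -60 cm; v ends -32 cm/s.
6–11 s: v starts -32 cm/s; Δx = -32·5 + ½·10·5² = -35 cm; v ends 18 cm/s.
x(11) = -6 + Σ Δx = -97.5 cm.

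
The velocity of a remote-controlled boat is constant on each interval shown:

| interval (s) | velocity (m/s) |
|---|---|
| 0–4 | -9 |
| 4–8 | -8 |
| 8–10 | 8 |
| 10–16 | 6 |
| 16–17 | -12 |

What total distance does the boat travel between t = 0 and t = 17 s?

Distance (not displacement) is the total path length: add the absolute areas under v-t.
0–4 s: |-9| × 4 = 36 m
4–8 s: |-8| × 4 = 32 m
8–10 s: |8| × 2 = 16 m
10–16 s: |6| × 6 = 36 m
16–17 s: |-12| × 1 = 12 m
Total distance = 132 m

132 m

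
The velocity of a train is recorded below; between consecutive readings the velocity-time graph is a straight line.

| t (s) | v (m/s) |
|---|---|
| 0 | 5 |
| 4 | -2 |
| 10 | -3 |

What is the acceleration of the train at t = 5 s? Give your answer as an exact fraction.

-1/6 m/s²

Acceleration is the slope of the v-t graph on 4–10 s: (-3 − -2)/(10 − 4) = -1/6 m/s².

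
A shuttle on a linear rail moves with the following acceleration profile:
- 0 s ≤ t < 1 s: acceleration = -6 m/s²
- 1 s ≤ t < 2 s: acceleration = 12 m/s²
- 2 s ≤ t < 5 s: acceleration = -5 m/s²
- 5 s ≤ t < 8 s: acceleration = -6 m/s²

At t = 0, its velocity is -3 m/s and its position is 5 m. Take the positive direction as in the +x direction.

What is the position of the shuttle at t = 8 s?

On each constant-a segment, Δv = aΔt and Δx = v₀Δt + ½aΔt²; chain segment to segment.
0–1 s: v starts -3 m/s; Δx = -3·1 + ½·-6·1² = -6 m; v ends -9 m/s.
1–2 s: v starts -9 m/s; Δx = -9·1 + ½·12·1² = -3 m; v ends 3 m/s.
2–5 s: v starts 3 m/s; Δx = 3·3 + ½·-5·3² = -13.5 m; v ends -12 m/s.
5–8 s: v starts -12 m/s; Δx = -12·3 + ½·-6·3² = -63 m; v ends -30 m/s.
x(8) = 5 + Σ Δx = -80.5 m.

-80.5 m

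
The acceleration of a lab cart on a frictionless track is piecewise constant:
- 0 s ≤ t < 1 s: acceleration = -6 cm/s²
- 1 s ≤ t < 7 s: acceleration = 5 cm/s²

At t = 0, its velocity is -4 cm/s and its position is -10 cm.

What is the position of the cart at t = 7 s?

On each constant-a segment, Δv = aΔt and Δx = v₀Δt + ½aΔt²; chain segment to segment.
0–1 s: v starts -4 cm/s; Δx = -4·1 + ½·-6·1² = -7 cm; v ends -10 cm/s.
1–7 s: v starts -10 cm/s; Δx = -10·6 + ½·5·6² = 30 cm; v ends 20 cm/s.
x(7) = -10 + Σ Δx = 13 cm.

13 cm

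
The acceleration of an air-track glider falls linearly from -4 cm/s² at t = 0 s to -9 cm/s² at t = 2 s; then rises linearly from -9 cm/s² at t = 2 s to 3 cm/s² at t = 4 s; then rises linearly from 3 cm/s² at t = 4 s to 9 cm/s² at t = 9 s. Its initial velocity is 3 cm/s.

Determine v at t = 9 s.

Δv equals the area under the a-t graph; then v = v₀ + Δv.
0–2 s: ½(-4 + -9)(2) = -13 cm/s
2–4 s: ½(-9 + 3)(2) = -6 cm/s
4–9 s: ½(3 + 9)(5) = 30 cm/s
Δv = 11 cm/s, so v(9) = 3 + (11) = 14 cm/s.

14 cm/s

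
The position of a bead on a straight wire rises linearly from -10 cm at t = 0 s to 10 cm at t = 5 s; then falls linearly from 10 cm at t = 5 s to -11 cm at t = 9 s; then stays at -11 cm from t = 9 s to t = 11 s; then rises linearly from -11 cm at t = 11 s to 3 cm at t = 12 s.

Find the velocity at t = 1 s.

4 cm/s

Velocity is the slope of the x-t graph on 0–5 s: (10 − -10)/(5 − 0) = 4 cm/s.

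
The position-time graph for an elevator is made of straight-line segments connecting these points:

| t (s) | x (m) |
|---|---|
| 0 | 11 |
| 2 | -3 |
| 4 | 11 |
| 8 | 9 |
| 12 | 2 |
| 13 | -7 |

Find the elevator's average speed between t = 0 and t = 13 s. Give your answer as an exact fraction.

Average speed = (total path length)/(elapsed time); on a piecewise-linear x-t graph the path length is Σ|Δx|.
0–2 s: |Δx| = |-3 − 11| = 14 m
2–4 s: |Δx| = |11 − -3| = 14 m
4–8 s: |Δx| = |9 − 11| = 2 m
8–12 s: |Δx| = |2 − 9| = 7 m
12–13 s: |Δx| = |-7 − 2| = 9 m
Total path = 46 m; average speed = 46/13 = 46/13 m/s.

46/13 m/s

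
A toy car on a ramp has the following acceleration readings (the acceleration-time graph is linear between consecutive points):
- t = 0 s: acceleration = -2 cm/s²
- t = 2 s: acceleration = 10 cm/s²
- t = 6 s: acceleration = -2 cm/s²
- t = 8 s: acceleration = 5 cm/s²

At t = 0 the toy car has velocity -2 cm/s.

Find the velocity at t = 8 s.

25 cm/s

Δv equals the area under the a-t graph; then v = v₀ + Δv.
0–2 s: ½(-2 + 10)(2) = 8 cm/s
2–6 s: ½(10 + -2)(4) = 16 cm/s
6–8 s: ½(-2 + 5)(2) = 3 cm/s
Δv = 27 cm/s, so v(8) = -2 + (27) = 25 cm/s.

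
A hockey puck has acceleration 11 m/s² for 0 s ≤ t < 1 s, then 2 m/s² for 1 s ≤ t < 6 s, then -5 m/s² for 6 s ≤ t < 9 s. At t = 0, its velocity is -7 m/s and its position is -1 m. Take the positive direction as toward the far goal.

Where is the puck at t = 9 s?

On each constant-a segment, Δv = aΔt and Δx = v₀Δt + ½aΔt²; chain segment to segment.
0–1 s: v starts -7 m/s; Δx = -7·1 + ½·11·1² = -1.5 m; v ends 4 m/s.
1–6 s: v starts 4 m/s; Δx = 4·5 + ½·2·5² = 45 m; v ends 14 m/s.
6–9 s: v starts 14 m/s; Δx = 14·3 + ½·-5·3² = 19.5 m; v ends -1 m/s.
x(9) = -1 + Σ Δx = 62 m.

62 m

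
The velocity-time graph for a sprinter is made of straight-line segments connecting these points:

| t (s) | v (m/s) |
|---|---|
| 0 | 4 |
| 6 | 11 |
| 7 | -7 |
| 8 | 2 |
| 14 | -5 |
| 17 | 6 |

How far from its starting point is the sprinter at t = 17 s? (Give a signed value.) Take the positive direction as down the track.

37 m

Net displacement equals the area under the velocity-time graph (areas below the axis count negative).
0–6 s: ½(4 + 11)(6) = 45 m
6–7 s: ½(11 + -7)(1) = 2 m
7–8 s: ½(-7 + 2)(1) = -2.5 m
8–14 s: ½(2 + -5)(6) = -9 m
14–17 s: ½(-5 + 6)(3) = 1.5 m
Net displacement = 37 m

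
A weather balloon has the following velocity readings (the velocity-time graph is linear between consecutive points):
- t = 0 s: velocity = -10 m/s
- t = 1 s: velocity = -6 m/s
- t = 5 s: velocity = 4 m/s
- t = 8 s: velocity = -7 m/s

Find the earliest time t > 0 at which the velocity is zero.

v changes sign on 1–5 s (from -6 to 4); the graph is linear there, so v = 0 at t = 1 + (6)·(5 − 1)/(4 − -6) = 3.4 s.

t = 3.4 s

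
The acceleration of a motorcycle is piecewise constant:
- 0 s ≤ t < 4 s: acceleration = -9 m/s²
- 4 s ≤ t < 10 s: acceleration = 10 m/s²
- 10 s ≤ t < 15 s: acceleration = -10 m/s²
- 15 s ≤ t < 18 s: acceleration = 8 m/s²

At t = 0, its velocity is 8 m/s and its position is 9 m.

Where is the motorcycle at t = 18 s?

-2 m

On each constant-a segment, Δv = aΔt and Δx = v₀Δt + ½aΔt²; chain segment to segment.
0–4 s: v starts 8 m/s; Δx = 8·4 + ½·-9·4² = -40 m; v ends -28 m/s.
4–10 s: v starts -28 m/s; Δx = -28·6 + ½·10·6² = 12 m; v ends 32 m/s.
10–15 s: v starts 32 m/s; Δx = 32·5 + ½·-10·5² = 35 m; v ends -18 m/s.
15–18 s: v starts -18 m/s; Δx = -18·3 + ½·8·3² = -18 m; v ends 6 m/s.
x(18) = 9 + Σ Δx = -2 m.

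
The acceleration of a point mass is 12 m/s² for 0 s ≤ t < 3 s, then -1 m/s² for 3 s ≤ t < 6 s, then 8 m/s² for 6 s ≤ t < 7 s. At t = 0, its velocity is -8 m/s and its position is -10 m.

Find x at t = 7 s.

On each constant-a segment, Δv = aΔt and Δx = v₀Δt + ½aΔt²; chain segment to segment.
0–3 s: v starts -8 m/s; Δx = -8·3 + ½·12·3² = 30 m; v ends 28 m/s.
3–6 s: v starts 28 m/s; Δx = 28·3 + ½·-1·3² = 79.5 m; v ends 25 m/s.
6–7 s: v starts 25 m/s; Δx = 25·1 + ½·8·1² = 29 m; v ends 33 m/s.
x(7) = -10 + Σ Δx = 128.5 m.

128.5 m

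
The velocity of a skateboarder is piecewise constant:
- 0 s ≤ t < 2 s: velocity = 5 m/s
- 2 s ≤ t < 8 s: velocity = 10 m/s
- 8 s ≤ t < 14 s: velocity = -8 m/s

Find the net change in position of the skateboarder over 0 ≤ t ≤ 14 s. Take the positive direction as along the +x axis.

Net displacement equals the area under the velocity-time graph (areas below the axis count negative).
0–2 s: 5 × 2 = 10 m
2–8 s: 10 × 6 = 60 m
8–14 s: -8 × 6 = -48 m
Net displacement = 22 m

22 m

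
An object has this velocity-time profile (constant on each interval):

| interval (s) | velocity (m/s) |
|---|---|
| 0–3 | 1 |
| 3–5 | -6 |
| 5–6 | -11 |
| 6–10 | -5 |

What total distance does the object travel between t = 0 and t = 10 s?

Total distance travelled is ∫|v| dt — sum the magnitudes of each area piece.
0–3 s: |1| × 3 = 3 m
3–5 s: |-6| × 2 = 12 m
5–6 s: |-11| × 1 = 11 m
6–10 s: |-5| × 4 = 20 m
Total distance = 46 m

46 m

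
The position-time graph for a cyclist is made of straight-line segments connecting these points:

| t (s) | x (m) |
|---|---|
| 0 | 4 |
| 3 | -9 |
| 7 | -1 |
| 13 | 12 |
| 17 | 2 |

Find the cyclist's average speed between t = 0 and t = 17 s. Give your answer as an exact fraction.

44/17 m/s

Average speed = (total path length)/(elapsed time); on a piecewise-linear x-t graph the path length is Σ|Δx|.
0–3 s: |Δx| = |-9 − 4| = 13 m
3–7 s: |Δx| = |-1 − -9| = 8 m
7–13 s: |Δx| = |12 − -1| = 13 m
13–17 s: |Δx| = |2 − 12| = 10 m
Total path = 44 m; average speed = 44/17 = 44/17 m/s.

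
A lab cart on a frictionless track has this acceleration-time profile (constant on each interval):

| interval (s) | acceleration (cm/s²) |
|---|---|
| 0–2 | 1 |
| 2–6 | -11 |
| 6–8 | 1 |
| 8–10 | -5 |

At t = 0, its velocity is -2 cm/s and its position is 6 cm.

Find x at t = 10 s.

On each constant-a segment, Δv = aΔt and Δx = v₀Δt + ½aΔt²; chain segment to segment.
0–2 s: v starts -2 cm/s; Δx = -2·2 + ½·1·2² = -2 cm; v ends 0 cm/s.
2–6 s: v starts 0 cm/s; Δx = 0·4 + ½·-11·4² = -88 cm; v ends -44 cm/s.
6–8 s: v starts -44 cm/s; Δx = -44·2 + ½·1·2² = -86 cm; v ends -42 cm/s.
8–10 s: v starts -42 cm/s; Δx = -42·2 + ½·-5·2² = -94 cm; v ends -52 cm/s.
x(10) = 6 + Σ Δx = -264 cm.

-264 cm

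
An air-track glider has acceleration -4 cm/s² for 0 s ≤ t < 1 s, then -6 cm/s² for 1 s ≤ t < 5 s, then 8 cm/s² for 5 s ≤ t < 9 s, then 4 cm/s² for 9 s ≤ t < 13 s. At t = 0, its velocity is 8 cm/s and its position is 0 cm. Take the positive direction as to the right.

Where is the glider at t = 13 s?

On each constant-a segment, Δv = aΔt and Δx = v₀Δt + ½aΔt²; chain segment to segment.
0–1 s: v starts 8 cm/s; Δx = 8·1 + ½·-4·1² = 6 cm; v ends 4 cm/s.
1–5 s: v starts 4 cm/s; Δx = 4·4 + ½·-6·4² = -32 cm; v ends -20 cm/s.
5–9 s: v starts -20 cm/s; Δx = -20·4 + ½·8·4² = -16 cm; v ends 12 cm/s.
9–13 s: v starts 12 cm/s; Δx = 12·4 + ½·4·4² = 80 cm; v ends 28 cm/s.
x(13) = 0 + Σ Δx = 38 cm.

38 cm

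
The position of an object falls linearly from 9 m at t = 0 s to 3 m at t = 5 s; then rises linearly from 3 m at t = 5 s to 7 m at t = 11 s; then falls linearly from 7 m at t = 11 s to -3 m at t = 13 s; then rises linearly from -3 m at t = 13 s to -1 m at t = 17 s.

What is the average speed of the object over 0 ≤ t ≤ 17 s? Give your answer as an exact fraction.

Average speed = (total path length)/(elapsed time); on a piecewise-linear x-t graph the path length is Σ|Δx|.
0–5 s: |Δx| = |3 − 9| = 6 m
5–11 s: |Δx| = |7 − 3| = 4 m
11–13 s: |Δx| = |-3 − 7| = 10 m
13–17 s: |Δx| = |-1 − -3| = 2 m
Total path = 22 m; average speed = 22/17 = 22/17 m/s.

22/17 m/s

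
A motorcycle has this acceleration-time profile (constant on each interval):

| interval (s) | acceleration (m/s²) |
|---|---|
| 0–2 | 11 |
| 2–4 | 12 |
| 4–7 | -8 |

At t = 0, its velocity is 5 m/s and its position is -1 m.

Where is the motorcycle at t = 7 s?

On each constant-a segment, Δv = aΔt and Δx = v₀Δt + ½aΔt²; chain segment to segment.
0–2 s: v starts 5 m/s; Δx = 5·2 + ½·11·2² = 32 m; v ends 27 m/s.
2–4 s: v starts 27 m/s; Δx = 27·2 + ½·12·2² = 78 m; v ends 51 m/s.
4–7 s: v starts 51 m/s; Δx = 51·3 + ½·-8·3² = 117 m; v ends 27 m/s.
x(7) = -1 + Σ Δx = 226 m.

226 m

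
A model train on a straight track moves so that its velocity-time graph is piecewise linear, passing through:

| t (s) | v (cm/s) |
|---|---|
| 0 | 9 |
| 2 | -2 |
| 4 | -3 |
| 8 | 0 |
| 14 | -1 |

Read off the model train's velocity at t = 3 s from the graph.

-2.5 cm/s

On 2–4 s the graph is linear from -2 to -3 cm/s: v(3) = -2 + (-3 − -2)·(3 − 2)/(4 − 2) = -2.5 cm/s.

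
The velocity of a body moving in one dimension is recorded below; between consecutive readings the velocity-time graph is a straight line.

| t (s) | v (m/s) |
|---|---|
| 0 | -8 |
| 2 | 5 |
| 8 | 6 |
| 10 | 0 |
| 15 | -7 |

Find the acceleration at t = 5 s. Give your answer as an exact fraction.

Acceleration is the slope of the v-t graph on 2–8 s: (6 − 5)/(8 − 2) = 1/6 m/s².

1/6 m/s²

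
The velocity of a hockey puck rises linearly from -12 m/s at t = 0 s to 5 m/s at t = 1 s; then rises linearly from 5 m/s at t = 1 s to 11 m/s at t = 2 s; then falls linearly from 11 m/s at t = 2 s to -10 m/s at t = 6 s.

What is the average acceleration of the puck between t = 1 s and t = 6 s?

-3 m/s²

Average acceleration = Δv/Δt = (-10 − 5)/(6 − 1) = -3 m/s².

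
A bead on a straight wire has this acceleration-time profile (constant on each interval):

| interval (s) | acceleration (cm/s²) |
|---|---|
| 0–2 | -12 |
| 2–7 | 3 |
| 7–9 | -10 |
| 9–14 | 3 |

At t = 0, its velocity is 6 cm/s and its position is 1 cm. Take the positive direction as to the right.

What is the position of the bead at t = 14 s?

On each constant-a segment, Δv = aΔt and Δx = v₀Δt + ½aΔt²; chain segment to segment.
0–2 s: v starts 6 cm/s; Δx = 6·2 + ½·-12·2² = -12 cm; v ends -18 cm/s.
2–7 s: v starts -18 cm/s; Δx = -18·5 + ½·3·5² = -52.5 cm; v ends -3 cm/s.
7–9 s: v starts -3 cm/s; Δx = -3·2 + ½·-10·2² = -26 cm; v ends -23 cm/s.
9–14 s: v starts -23 cm/s; Δx = -23·5 + ½·3·5² = -77.5 cm; v ends -8 cm/s.
x(14) = 1 + Σ Δx = -167 cm.

-167 cm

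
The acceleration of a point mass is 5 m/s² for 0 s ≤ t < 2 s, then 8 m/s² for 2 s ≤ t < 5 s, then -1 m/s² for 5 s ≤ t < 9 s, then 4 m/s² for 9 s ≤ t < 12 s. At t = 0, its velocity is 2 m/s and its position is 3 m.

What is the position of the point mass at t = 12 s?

339 m

On each constant-a segment, Δv = aΔt and Δx = v₀Δt + ½aΔt²; chain segment to segment.
0–2 s: v starts 2 m/s; Δx = 2·2 + ½·5·2² = 14 m; v ends 12 m/s.
2–5 s: v starts 12 m/s; Δx = 12·3 + ½·8·3² = 72 m; v ends 36 m/s.
5–9 s: v starts 36 m/s; Δx = 36·4 + ½·-1·4² = 136 m; v ends 32 m/s.
9–12 s: v starts 32 m/s; Δx = 32·3 + ½·4·3² = 114 m; v ends 44 m/s.
x(12) = 3 + Σ Δx = 339 m.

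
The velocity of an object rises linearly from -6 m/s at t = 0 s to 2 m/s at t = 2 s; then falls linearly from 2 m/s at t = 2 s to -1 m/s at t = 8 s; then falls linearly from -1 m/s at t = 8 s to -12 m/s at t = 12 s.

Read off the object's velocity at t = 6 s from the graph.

On 2–8 s the graph is linear from 2 to -1 m/s: v(6) = 2 + (-1 − 2)·(6 − 2)/(8 − 2) = 0 m/s.

0 m/s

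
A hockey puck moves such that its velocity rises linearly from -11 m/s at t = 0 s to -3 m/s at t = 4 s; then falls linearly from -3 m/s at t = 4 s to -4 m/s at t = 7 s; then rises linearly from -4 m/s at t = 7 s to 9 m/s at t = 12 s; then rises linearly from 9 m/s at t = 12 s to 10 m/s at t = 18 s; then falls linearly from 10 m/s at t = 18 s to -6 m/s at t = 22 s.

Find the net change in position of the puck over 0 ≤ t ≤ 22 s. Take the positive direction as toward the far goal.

Net displacement equals the area under the velocity-time graph (areas below the axis count negative).
0–4 s: ½(-11 + -3)(4) = -28 m
4–7 s: ½(-3 + -4)(3) = -10.5 m
7–12 s: ½(-4 + 9)(5) = 12.5 m
12–18 s: ½(9 + 10)(6) = 57 m
18–22 s: ½(10 + -6)(4) = 8 m
Net displacement = 39 m

39 m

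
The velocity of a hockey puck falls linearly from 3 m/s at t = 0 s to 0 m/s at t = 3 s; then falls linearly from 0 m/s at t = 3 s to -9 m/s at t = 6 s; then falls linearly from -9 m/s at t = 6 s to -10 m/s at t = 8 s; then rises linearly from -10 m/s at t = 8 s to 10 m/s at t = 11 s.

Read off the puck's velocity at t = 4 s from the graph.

On 3–6 s the graph is linear from 0 to -9 m/s: v(4) = 0 + (-9 − 0)·(4 − 3)/(6 − 3) = -3 m/s.

-3 m/s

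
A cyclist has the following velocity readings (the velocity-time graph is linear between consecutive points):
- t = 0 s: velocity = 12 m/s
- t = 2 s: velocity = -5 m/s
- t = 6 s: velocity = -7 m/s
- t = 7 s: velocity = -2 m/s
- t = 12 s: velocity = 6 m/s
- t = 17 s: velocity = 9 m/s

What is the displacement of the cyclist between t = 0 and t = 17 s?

Net displacement equals the area under the velocity-time graph (areas below the axis count negative).
0–2 s: ½(12 + -5)(2) = 7 m
2–6 s: ½(-5 + -7)(4) = -24 m
6–7 s: ½(-7 + -2)(1) = -4.5 m
7–12 s: ½(-2 + 6)(5) = 10 m
12–17 s: ½(6 + 9)(5) = 37.5 m
Net displacement = 26 m

26 m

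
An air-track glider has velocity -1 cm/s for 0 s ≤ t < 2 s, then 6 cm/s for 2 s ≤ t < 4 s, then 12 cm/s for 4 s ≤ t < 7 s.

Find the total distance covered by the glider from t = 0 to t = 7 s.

Distance (not displacement) is the total path length: add the absolute areas under v-t.
0–2 s: |-1| × 2 = 2 cm
2–4 s: |6| × 2 = 12 cm
4–7 s: |12| × 3 = 36 cm
Total distance = 50 cm

50 cm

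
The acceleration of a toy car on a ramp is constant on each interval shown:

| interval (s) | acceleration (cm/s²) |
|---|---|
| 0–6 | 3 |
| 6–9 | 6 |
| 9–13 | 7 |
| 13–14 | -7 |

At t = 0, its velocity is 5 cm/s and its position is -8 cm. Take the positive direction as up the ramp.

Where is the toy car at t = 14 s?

457.5 cm

On each constant-a segment, Δv = aΔt and Δx = v₀Δt + ½aΔt²; chain segment to segment.
0–6 s: v starts 5 cm/s; Δx = 5·6 + ½·3·6² = 84 cm; v ends 23 cm/s.
6–9 s: v starts 23 cm/s; Δx = 23·3 + ½·6·3² = 96 cm; v ends 41 cm/s.
9–13 s: v starts 41 cm/s; Δx = 41·4 + ½·7·4² = 220 cm; v ends 69 cm/s.
13–14 s: v starts 69 cm/s; Δx = 69·1 + ½·-7·1² = 65.5 cm; v ends 62 cm/s.
x(14) = -8 + Σ Δx = 457.5 cm.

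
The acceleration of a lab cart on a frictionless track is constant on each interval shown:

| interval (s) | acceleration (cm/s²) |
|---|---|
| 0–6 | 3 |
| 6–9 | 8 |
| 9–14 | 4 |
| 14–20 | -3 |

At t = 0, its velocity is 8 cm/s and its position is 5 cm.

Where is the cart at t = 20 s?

On each constant-a segment, Δv = aΔt and Δx = v₀Δt + ½aΔt²; chain segment to segment.
0–6 s: v starts 8 cm/s; Δx = 8·6 + ½·3·6² = 102 cm; v ends 26 cm/s.
6–9 s: v starts 26 cm/s; Δx = 26·3 + ½·8·3² = 114 cm; v ends 50 cm/s.
9–14 s: v starts 50 cm/s; Δx = 50·5 + ½·4·5² = 300 cm; v ends 70 cm/s.
14–20 s: v starts 70 cm/s; Δx = 70·6 + ½·-3·6² = 366 cm; v ends 52 cm/s.
x(20) = 5 + Σ Δx = 887 cm.

887 cm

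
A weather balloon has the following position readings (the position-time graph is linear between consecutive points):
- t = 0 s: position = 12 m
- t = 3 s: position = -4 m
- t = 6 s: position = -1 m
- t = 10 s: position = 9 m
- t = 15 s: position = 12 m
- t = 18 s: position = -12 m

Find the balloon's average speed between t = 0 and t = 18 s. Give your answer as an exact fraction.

28/9 m/s

Average speed = (total path length)/(elapsed time); on a piecewise-linear x-t graph the path length is Σ|Δx|.
0–3 s: |Δx| = |-4 − 12| = 16 m
3–6 s: |Δx| = |-1 − -4| = 3 m
6–10 s: |Δx| = |9 − -1| = 10 m
10–15 s: |Δx| = |12 − 9| = 3 m
15–18 s: |Δx| = |-12 − 12| = 24 m
Total path = 56 m; average speed = 56/18 = 28/9 m/s.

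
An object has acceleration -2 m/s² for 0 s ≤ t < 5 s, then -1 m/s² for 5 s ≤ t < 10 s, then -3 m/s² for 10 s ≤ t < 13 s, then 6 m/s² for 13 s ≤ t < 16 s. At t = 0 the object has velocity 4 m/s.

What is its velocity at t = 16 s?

Δv equals the area under the a-t graph; then v = v₀ + Δv.
0–5 s: -2 × 5 = -10 m/s
5–10 s: -1 × 5 = -5 m/s
10–13 s: -3 × 3 = -9 m/s
13–16 s: 6 × 3 = 18 m/s
Δv = -6 m/s, so v(16) = 4 + (-6) = -2 m/s.

-2 m/s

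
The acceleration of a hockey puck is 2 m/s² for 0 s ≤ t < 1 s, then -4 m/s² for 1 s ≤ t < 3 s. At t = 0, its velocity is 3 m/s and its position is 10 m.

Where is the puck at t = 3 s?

16 m

On each constant-a segment, Δv = aΔt and Δx = v₀Δt + ½aΔt²; chain segment to segment.
0–1 s: v starts 3 m/s; Δx = 3·1 + ½·2·1² = 4 m; v ends 5 m/s.
1–3 s: v starts 5 m/s; Δx = 5·2 + ½·-4·2² = 2 m; v ends -3 m/s.
x(3) = 10 + Σ Δx = 16 m.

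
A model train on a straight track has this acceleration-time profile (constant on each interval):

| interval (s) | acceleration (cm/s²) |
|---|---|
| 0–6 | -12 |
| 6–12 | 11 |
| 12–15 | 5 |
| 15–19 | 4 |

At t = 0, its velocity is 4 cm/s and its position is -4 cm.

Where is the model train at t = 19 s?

On each constant-a segment, Δv = aΔt and Δx = v₀Δt + ½aΔt²; chain segment to segment.
0–6 s: v starts 4 cm/s; Δx = 4·6 + ½·-12·6² = -192 cm; v ends -68 cm/s.
6–12 s: v starts -68 cm/s; Δx = -68·6 + ½·11·6² = -210 cm; v ends -2 cm/s.
12–15 s: v starts -2 cm/s; Δx = -2·3 + ½·5·3² = 16.5 cm; v ends 13 cm/s.
15–19 s: v starts 13 cm/s; Δx = 13·4 + ½·4·4² = 84 cm; v ends 29 cm/s.
x(19) = -4 + Σ Δx = -305.5 cm.

-305.5 cm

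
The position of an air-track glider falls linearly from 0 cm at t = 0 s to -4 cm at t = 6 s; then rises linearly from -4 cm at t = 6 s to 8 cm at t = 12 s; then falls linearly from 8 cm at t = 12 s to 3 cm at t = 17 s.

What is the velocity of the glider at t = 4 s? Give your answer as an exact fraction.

-2/3 cm/s

Velocity is the slope of the x-t graph on 0–6 s: (-4 − 0)/(6 − 0) = -2/3 cm/s.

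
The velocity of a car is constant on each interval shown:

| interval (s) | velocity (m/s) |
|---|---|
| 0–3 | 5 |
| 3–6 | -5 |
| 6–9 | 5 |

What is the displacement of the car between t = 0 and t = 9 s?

Displacement is the signed area under the v-t curve.
0–3 s: 5 × 3 = 15 m
3–6 s: -5 × 3 = -15 m
6–9 s: 5 × 3 = 15 m
Net displacement = 15 m

15 m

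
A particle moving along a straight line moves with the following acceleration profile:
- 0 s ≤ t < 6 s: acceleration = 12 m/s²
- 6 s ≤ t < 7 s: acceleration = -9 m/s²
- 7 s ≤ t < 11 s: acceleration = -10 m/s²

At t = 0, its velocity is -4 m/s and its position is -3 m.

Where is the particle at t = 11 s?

On each constant-a segment, Δv = aΔt and Δx = v₀Δt + ½aΔt²; chain segment to segment.
0–6 s: v starts -4 m/s; Δx = -4·6 + ½·12·6² = 192 m; v ends 68 m/s.
6–7 s: v starts 68 m/s; Δx = 68·1 + ½·-9·1² = 63.5 m; v ends 59 m/s.
7–11 s: v starts 59 m/s; Δx = 59·4 + ½·-10·4² = 156 m; v ends 19 m/s.
x(11) = -3 + Σ Δx = 408.5 m.

408.5 m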